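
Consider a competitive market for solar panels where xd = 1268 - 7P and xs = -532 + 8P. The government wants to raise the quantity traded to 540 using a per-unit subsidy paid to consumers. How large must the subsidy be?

Required subsidy s = 30 per unit

At x = 540, invert demand for the buyer price: Pb = (1268 − 540)/7 = 104; invert supply for the seller price: Ps = (540 − (-532))/8 = 134.
The subsidy must fill the gap: s = Ps − Pb = 134 − 104 = 30.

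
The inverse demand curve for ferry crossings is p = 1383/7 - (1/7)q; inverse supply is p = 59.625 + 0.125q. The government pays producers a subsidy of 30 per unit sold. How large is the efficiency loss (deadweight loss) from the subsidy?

Pre-subsidy: 1383/7 - (1/7)q = 59.625 + 0.125q gives q* = 515 and p* = 124.
With the subsidy, sellers receive ps = pb + 30 for each unit, where pb is the price buyers pay.
On the curves, pb = 1383/7 - (1/7)q and ps = 59.625 + 0.125q; the wedge ps − pb = 30 gives 59.625 + 0.125q − (1383/7 - (1/7)q) = 30, so q' = 627.
Then pb = 1383/7 − (1/7)·627 = 108 and ps = 59.625 + 0.125·627 = 138.
The subsidy expands output by 627 − 515 = 112 past the efficient level; on those units the gap between marginal cost and willingness to pay runs from 0 up to 30.
DWL = ½ × 30 × 112 = 1680.

Deadweight loss = 1680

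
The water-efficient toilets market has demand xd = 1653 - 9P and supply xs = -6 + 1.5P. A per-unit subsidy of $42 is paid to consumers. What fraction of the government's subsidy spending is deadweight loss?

DWL / government spending = 9/95

Pre-subsidy: 1653 - 9P = -6 + 1.5P gives P* = 158, x* = 231.
With the rebate, buyers effectively pay Pb = Ps − 42, where Ps is the price sellers receive.
Demand in terms of Ps becomes xd = 1653 − 9(Ps − 42) = 2031 - 9Ps. Setting this equal to supply: 2031 - 9Ps = -6 + 1.5Ps, so Ps = 194.
Buyers pay Pb = 194 − 42 = 152; x' = -6 + 1.5·194 = 285.
ΔCS = ½(231 + 285)(158 − 152) = 1548; ΔPS = ½(231 + 285)(194 − 158) = 9288.
Government spending = 42 × 285 = 11970.
DWL = ½ × 42 × (285 − 231) = 1134; fraction = 1134 / 11970 = 9/95.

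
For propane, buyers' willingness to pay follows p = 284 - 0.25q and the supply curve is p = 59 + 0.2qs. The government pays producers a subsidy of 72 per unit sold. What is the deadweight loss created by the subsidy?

Deadweight loss = 5760

Pre-subsidy: 284 - 0.25q = 59 + 0.2q gives q* = 500 and p* = 159.
With the subsidy, sellers receive ps = pb + 72 for each unit, where pb is the price buyers pay.
On the curves, pb = 284 - 0.25q and ps = 59 + 0.2q; the wedge ps − pb = 72 gives 59 + 0.2q − (284 - 0.25q) = 72, so q' = 660.
Then pb = 284 − 0.25·660 = 119 and ps = 59 + 0.2·660 = 191.
The subsidy expands output by 660 − 500 = 160 past the efficient level; on those units the gap between marginal cost and willingness to pay runs from 0 up to 72.
DWL = ½ × 72 × 160 = 5760.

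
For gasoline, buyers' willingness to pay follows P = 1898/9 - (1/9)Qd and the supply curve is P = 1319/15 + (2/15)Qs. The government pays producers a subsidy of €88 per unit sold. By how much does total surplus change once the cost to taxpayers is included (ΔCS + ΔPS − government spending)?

Pre-subsidy: 1898/9 - (1/9)Q = 1319/15 + (2/15)Q gives Q* = 503 and P* = 155.
With the subsidy, sellers receive Ps = Pb + 88 for each unit, where Pb is the price buyers pay.
On the curves, Pb = 1898/9 - (1/9)Q and Ps = 1319/15 + (2/15)Q; the wedge Ps − Pb = 88 gives 1319/15 + (2/15)Q − (1898/9 - (1/9)Q) = 88, so Q' = 863.
Then Pb = 1898/9 − (1/9)·863 = 115 and Ps = 1319/15 + (2/15)·863 = 203.
ΔCS = ½(503 + 863)(155 − 115) = 27320; ΔPS = ½(503 + 863)(203 − 155) = 32784.
Government spending = 88 × 863 = 75944.
Net change = 27320 + 32784 − 75944 = -15840. The loss equals the DWL triangle ½·88·360.

Net change in total surplus = -€15840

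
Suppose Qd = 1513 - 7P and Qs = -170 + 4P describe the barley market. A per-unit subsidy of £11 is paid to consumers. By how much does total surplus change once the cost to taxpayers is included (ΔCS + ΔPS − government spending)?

Net change in total surplus = -£154

Pre-subsidy: 1513 - 7P = -170 + 4P gives P* = 153, Q* = 442.
With the rebate, buyers effectively pay Pb = Ps − 11, where Ps is the price sellers receive.
Demand in terms of Ps becomes Qd = 1513 − 7(Ps − 11) = 1590 - 7Ps. Setting this equal to supply: 1590 - 7Ps = -170 + 4Ps, so Ps = 160.
Buyers pay Pb = 160 − 11 = 149; Q' = -170 + 4·160 = 470.
ΔCS = ½(442 + 470)(153 − 149) = 1824; ΔPS = ½(442 + 470)(160 − 153) = 3192.
Government spending = 11 × 470 = 5170.
Net change = 1824 + 3192 − 5170 = -154. The loss equals the DWL triangle ½·11·28.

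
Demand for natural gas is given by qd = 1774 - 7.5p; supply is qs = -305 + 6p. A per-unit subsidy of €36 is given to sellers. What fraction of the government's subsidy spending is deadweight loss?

Pre-subsidy: 1774 - 7.5p = -305 + 6p gives p* = 154, q* = 619.
With the subsidy, sellers receive ps = pb + 36 for each unit, where pb is the price buyers pay.
Supply in terms of pb becomes qs = -305 + 6(pb + 36) = -89 + 6pb. Setting this equal to demand: 1774 - 7.5pb = -89 + 6pb, so pb = 138.
Sellers receive ps = 138 + 36 = 174; q' = 1774 − 7.5·138 = 739.
ΔCS = ½(619 + 739)(154 − 138) = 10864; ΔPS = ½(619 + 739)(174 − 154) = 13580.
Government spending = 36 × 739 = 26604.
DWL = ½ × 36 × (739 − 619) = 2160; fraction = 2160 / 26604 = 60/739.

DWL / government spending = 60/739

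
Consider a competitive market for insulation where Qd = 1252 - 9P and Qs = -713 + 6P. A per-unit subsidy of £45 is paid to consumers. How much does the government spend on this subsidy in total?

Government cost = £10575

Pre-subsidy: 1252 - 9P = -713 + 6P gives P* = 131, Q* = 73.
With the rebate, buyers effectively pay Pb = Ps − 45, where Ps is the price sellers receive.
Demand in terms of Ps becomes Qd = 1252 − 9(Ps − 45) = 1657 - 9Ps. Setting this equal to supply: 1657 - 9Ps = -713 + 6Ps, so Ps = 158.
Buyers pay Pb = 158 − 45 = 113; Q' = -713 + 6·158 = 235.
Government outlay = subsidy × quantity = 45 × 235 = 10575.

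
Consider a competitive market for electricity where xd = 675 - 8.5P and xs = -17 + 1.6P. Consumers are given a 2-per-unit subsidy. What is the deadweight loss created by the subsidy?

Deadweight loss = 272/101

Pre-subsidy: 675 - 8.5P = -17 + 1.6P gives P* = 6920/101, x* = 9355/101.
With the rebate, buyers effectively pay Pb = Ps − 2, where Ps is the price sellers receive.
Demand in terms of Ps becomes xd = 675 − 8.5(Ps − 2) = 692 - 8.5Ps. Setting this equal to supply: 692 - 8.5Ps = -17 + 1.6Ps, so Ps = 7090/101.
Buyers pay Pb = 7090/101 − 2 = 6888/101; x' = -17 + 1.6·(7090/101) = 9627/101.
The subsidy expands output by 9627/101 − 9355/101 = 272/101 past the efficient level; on those units the gap between marginal cost and willingness to pay runs from 0 up to 2.
DWL = ½ × 2 × 272/101 = 272/101.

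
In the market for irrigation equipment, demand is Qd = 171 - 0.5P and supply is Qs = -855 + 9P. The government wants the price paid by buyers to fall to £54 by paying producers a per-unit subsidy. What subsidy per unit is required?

Required subsidy s = £57 per unit

At a buyer price of 54, quantity demanded is 171 − 0.5·54 = 144.
Sellers supply 144 only when they receive Ps with -855 + 9·Ps = 144, i.e. Ps = 111.
s = Ps − Pb = 111 − 54 = 57.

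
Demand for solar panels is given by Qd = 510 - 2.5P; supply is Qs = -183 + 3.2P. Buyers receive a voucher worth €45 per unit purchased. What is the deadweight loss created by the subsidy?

Deadweight loss = 27000/19

Pre-subsidy: 510 - 2.5P = -183 + 3.2P gives P* = 2310/19, Q* = 3915/19.
With the rebate, buyers effectively pay Pb = Ps − 45, where Ps is the price sellers receive.
Demand in terms of Ps becomes Qd = 510 − 2.5(Ps − 45) = 622.5 - 2.5Ps. Setting this equal to supply: 622.5 - 2.5Ps = -183 + 3.2Ps, so Ps = 2685/19.
Buyers pay Pb = 2685/19 − 45 = 1830/19; Q' = -183 + 3.2·(2685/19) = 5115/19.
The subsidy expands output by 5115/19 − 3915/19 = 1200/19 past the efficient level; on those units the gap between marginal cost and willingness to pay runs from 0 up to 45.
DWL = ½ × 45 × 1200/19 = 27000/19.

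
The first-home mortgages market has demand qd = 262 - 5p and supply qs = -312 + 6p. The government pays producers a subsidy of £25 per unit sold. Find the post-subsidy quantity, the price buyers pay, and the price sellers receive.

Pre-subsidy: 262 - 5p = -312 + 6p gives p* = 574/11, q* = 12/11.
With the subsidy, sellers receive ps = pb + 25 for each unit, where pb is the price buyers pay.
Supply in terms of pb becomes qs = -312 + 6(pb + 25) = -162 + 6pb. Setting this equal to demand: 262 - 5pb = -162 + 6pb, so pb = 424/11.
Sellers receive ps = 424/11 + 25 = 699/11; q' = 262 − 5·(424/11) = 762/11.

q' = 762/11; buyers pay 424/11; sellers receive 699/11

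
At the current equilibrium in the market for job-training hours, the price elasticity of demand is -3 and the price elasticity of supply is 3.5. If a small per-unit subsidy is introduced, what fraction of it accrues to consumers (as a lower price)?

For a small subsidy around the equilibrium, the benefit split depends on the relative slopes, which at a point are proportional to the elasticities.
Buyer share = εs/(εs + |εd|) = 3.5/(3.5 + 3) = 7/13; seller share = |εd|/(εs + |εd|) = 6/13.

Consumer share = 7/13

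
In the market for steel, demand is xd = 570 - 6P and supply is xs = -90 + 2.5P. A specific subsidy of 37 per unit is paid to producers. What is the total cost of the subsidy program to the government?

Pre-subsidy: 570 - 6P = -90 + 2.5P gives P* = 1320/17, x* = 1770/17.
With the subsidy, sellers receive Ps = Pb + 37 for each unit, where Pb is the price buyers pay.
Supply in terms of Pb becomes xs = -90 + 2.5(Pb + 37) = 2.5 + 2.5Pb. Setting this equal to demand: 570 - 6Pb = 2.5 + 2.5Pb, so Pb = 1135/17.
Sellers receive Ps = 1135/17 + 37 = 1764/17; x' = 570 − 6·(1135/17) = 2880/17.
Government outlay = subsidy × quantity = 37 × 2880/17 = 106560/17.

Government cost = 106560/17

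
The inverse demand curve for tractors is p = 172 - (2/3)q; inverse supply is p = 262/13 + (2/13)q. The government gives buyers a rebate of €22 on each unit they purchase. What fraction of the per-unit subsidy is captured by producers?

Producer share = 0.1875

Pre-subsidy: 172 - (2/3)q = 262/13 + (2/13)q gives q* = 185.0625 and p* = 48.625.
With the rebate, buyers effectively pay pb = ps − 22, where ps is the price sellers receive.
On the curves, pb = 172 - (2/3)q and ps = 262/13 + (2/13)q; the wedge ps − pb = 22 gives 262/13 + (2/13)q − (172 - (2/3)q) = 22, so q' = 211.875.
Then pb = 172 − (2/3)·211.875 = 30.75 and ps = 262/13 + (2/13)·211.875 = 52.75.
Buyers' price falls by p* − pb = 48.625 − 30.75 = 17.875; sellers' price rises by ps − p* = 52.75 − 48.625 = 4.125.
So producers capture 4.125/22 = 0.1875 of each unit of subsidy.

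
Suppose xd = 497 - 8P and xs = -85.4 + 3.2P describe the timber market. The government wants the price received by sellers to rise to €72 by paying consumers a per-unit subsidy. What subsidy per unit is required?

Required subsidy s = €28 per unit

At a seller price of 72, quantity supplied is -85.4 + 3.2·72 = 145.
Buyers absorb 145 only when they pay Pb with 497 − 8·Pb = 145, i.e. Pb = 44.
s = Ps − Pb = 72 − 44 = 28.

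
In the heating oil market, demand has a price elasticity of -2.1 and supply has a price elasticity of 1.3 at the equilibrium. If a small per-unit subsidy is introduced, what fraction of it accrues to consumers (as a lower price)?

Consumer share = 13/34

For a small subsidy around the equilibrium, the benefit split depends on the relative slopes, which at a point are proportional to the elasticities.
Buyer share = εs/(εs + |εd|) = 1.3/(1.3 + 2.1) = 13/34; seller share = |εd|/(εs + |εd|) = 21/34.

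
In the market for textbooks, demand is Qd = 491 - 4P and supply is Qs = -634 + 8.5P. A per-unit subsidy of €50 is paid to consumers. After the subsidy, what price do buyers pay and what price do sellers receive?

Buyers pay €56; sellers receive €106

Pre-subsidy: 491 - 4P = -634 + 8.5P gives P* = 90, Q* = 131.
With the rebate, buyers effectively pay Pb = Ps − 50, where Ps is the price sellers receive.
Demand in terms of Ps becomes Qd = 491 − 4(Ps − 50) = 691 - 4Ps. Setting this equal to supply: 691 - 4Ps = -634 + 8.5Ps, so Ps = 106.
Buyers pay Pb = 106 − 50 = 56; Q' = -634 + 8.5·106 = 267.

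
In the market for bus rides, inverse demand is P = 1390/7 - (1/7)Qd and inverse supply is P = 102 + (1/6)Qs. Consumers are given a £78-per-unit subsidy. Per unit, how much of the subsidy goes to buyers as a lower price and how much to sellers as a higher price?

Buyers gain £36 per unit; sellers gain £42 per unit

Pre-subsidy: 1390/7 - (1/7)Q = 102 + (1/6)Q gives Q* = 312 and P* = 154.
With the rebate, buyers effectively pay Pb = Ps − 78, where Ps is the price sellers receive.
On the curves, Pb = 1390/7 - (1/7)Q and Ps = 102 + (1/6)Q; the wedge Ps − Pb = 78 gives 102 + (1/6)Q − (1390/7 - (1/7)Q) = 78, so Q' = 564.
Then Pb = 1390/7 − (1/7)·564 = 118 and Ps = 102 + (1/6)·564 = 196.
Buyers' price falls by P* − Pb = 154 − 118 = 36; sellers' price rises by Ps − P* = 196 − 154 = 42.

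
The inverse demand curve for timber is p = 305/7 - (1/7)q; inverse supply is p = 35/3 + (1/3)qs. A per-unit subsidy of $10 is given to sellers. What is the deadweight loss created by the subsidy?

Pre-subsidy: 305/7 - (1/7)q = 35/3 + (1/3)q gives q* = 67 and p* = 34.
With the subsidy, sellers receive ps = pb + 10 for each unit, where pb is the price buyers pay.
On the curves, pb = 305/7 - (1/7)q and ps = 35/3 + (1/3)q; the wedge ps − pb = 10 gives 35/3 + (1/3)q − (305/7 - (1/7)q) = 10, so q' = 88.
Then pb = 305/7 − (1/7)·88 = 31 and ps = 35/3 + (1/3)·88 = 41.
The subsidy expands output by 88 − 67 = 21 past the efficient level; on those units the gap between marginal cost and willingness to pay runs from 0 up to 10.
DWL = ½ × 10 × 21 = 105.

Deadweight loss = $105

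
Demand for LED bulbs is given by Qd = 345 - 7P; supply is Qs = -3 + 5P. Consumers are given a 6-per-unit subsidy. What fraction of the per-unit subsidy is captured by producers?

Producer share = 7/12

Pre-subsidy: 345 - 7P = -3 + 5P gives P* = 29, Q* = 142.
With the rebate, buyers effectively pay Pb = Ps − 6, where Ps is the price sellers receive.
Demand in terms of Ps becomes Qd = 345 − 7(Ps − 6) = 387 - 7Ps. Setting this equal to supply: 387 - 7Ps = -3 + 5Ps, so Ps = 32.5.
Buyers pay Pb = 32.5 − 6 = 26.5; Q' = -3 + 5·32.5 = 159.5.
Buyers' price falls by P* − Pb = 29 − 26.5 = 2.5; sellers' price rises by Ps − P* = 32.5 − 29 = 3.5.
So producers capture 3.5/6 = 7/12 of each unit of subsidy.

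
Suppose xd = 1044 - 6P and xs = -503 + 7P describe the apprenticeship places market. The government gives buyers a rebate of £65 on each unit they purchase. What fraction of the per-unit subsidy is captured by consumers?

Consumer share = 7/13

Pre-subsidy: 1044 - 6P = -503 + 7P gives P* = 119, x* = 330.
With the rebate, buyers effectively pay Pb = Ps − 65, where Ps is the price sellers receive.
Demand in terms of Ps becomes xd = 1044 − 6(Ps − 65) = 1434 - 6Ps. Setting this equal to supply: 1434 - 6Ps = -503 + 7Ps, so Ps = 149.
Buyers pay Pb = 149 − 65 = 84; x' = -503 + 7·149 = 540.
Buyers' price falls by P* − Pb = 119 − 84 = 35; sellers' price rises by Ps − P* = 149 − 119 = 30.
So consumers capture 35/65 = 7/13 of each unit of subsidy.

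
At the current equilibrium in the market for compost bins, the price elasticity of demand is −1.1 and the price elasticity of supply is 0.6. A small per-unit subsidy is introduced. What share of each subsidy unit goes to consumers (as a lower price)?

Consumer share = 6/17

For a small subsidy around the equilibrium, the benefit split depends on the relative slopes, which at a point are proportional to the elasticities.
Buyer share = εs/(εs + |εd|) = 0.6/(0.6 + 1.1) = 6/17; seller share = |εd|/(εs + |εd|) = 11/17.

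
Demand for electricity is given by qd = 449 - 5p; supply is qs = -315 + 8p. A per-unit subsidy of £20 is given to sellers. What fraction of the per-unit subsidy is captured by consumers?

Pre-subsidy: 449 - 5p = -315 + 8p gives p* = 764/13, q* = 2017/13.
With the subsidy, sellers receive ps = pb + 20 for each unit, where pb is the price buyers pay.
Supply in terms of pb becomes qs = -315 + 8(pb + 20) = -155 + 8pb. Setting this equal to demand: 449 - 5pb = -155 + 8pb, so pb = 604/13.
Sellers receive ps = 604/13 + 20 = 864/13; q' = 449 − 5·(604/13) = 2817/13.
Buyers' price falls by p* − pb = 764/13 − 604/13 = 160/13; sellers' price rises by ps − p* = 864/13 − 764/13 = 100/13.
So consumers capture (160/13)/20 = 8/13 of each unit of subsidy.

Consumer share = 8/13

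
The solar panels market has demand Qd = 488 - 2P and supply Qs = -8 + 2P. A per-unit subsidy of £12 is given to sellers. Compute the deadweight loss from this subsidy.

Deadweight loss = £72

Pre-subsidy: 488 - 2P = -8 + 2P gives P* = 124, Q* = 240.
With the subsidy, sellers receive Ps = Pb + 12 for each unit, where Pb is the price buyers pay.
Supply in terms of Pb becomes Qs = -8 + 2(Pb + 12) = 16 + 2Pb. Setting this equal to demand: 488 - 2Pb = 16 + 2Pb, so Pb = 118.
Sellers receive Ps = 118 + 12 = 130; Q' = 488 − 2·118 = 252.
The subsidy expands output by 252 − 240 = 12 past the efficient level; on those units the gap between marginal cost and willingness to pay runs from 0 up to 12.
DWL = ½ × 12 × 12 = 72.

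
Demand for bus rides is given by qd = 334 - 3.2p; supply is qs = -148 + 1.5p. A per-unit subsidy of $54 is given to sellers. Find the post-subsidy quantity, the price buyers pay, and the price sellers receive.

q' = 2866/47; buyers pay 4010/47; sellers receive 6548/47

Pre-subsidy: 334 - 3.2p = -148 + 1.5p gives p* = 4820/47, q* = 274/47.
With the subsidy, sellers receive ps = pb + 54 for each unit, where pb is the price buyers pay.
Supply in terms of pb becomes qs = -148 + 1.5(pb + 54) = -67 + 1.5pb. Setting this equal to demand: 334 - 3.2pb = -67 + 1.5pb, so pb = 4010/47.
Sellers receive ps = 4010/47 + 54 = 6548/47; q' = 334 − 3.2·(4010/47) = 2866/47.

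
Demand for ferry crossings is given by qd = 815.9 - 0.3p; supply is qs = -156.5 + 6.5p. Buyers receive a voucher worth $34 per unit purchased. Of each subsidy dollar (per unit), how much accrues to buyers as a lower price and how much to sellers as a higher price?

Pre-subsidy: 815.9 - 0.3p = -156.5 + 6.5p gives p* = 143, q* = 773.
With the rebate, buyers effectively pay pb = ps − 34, where ps is the price sellers receive.
Demand in terms of ps becomes qd = 815.9 − 0.3(ps − 34) = 826.1 - 0.3ps. Setting this equal to supply: 826.1 - 0.3ps = -156.5 + 6.5ps, so ps = 144.5.
Buyers pay pb = 144.5 − 34 = 110.5; q' = -156.5 + 6.5·144.5 = 782.75.
Buyers' price falls by p* − pb = 143 − 110.5 = 32.5; sellers' price rises by ps − p* = 144.5 − 143 = 1.5.

Buyers gain $32.5 per unit; sellers gain $1.5 per unit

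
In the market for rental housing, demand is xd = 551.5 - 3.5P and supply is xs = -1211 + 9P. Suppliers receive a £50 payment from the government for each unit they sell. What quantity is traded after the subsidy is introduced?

Pre-subsidy: 551.5 - 3.5P = -1211 + 9P gives P* = 141, x* = 58.
With the subsidy, sellers receive Ps = Pb + 50 for each unit, where Pb is the price buyers pay.
Supply in terms of Pb becomes xs = -1211 + 9(Pb + 50) = -761 + 9Pb. Setting this equal to demand: 551.5 - 3.5Pb = -761 + 9Pb, so Pb = 105.
Sellers receive Ps = 105 + 50 = 155; x' = 551.5 − 3.5·105 = 184.

x' = 184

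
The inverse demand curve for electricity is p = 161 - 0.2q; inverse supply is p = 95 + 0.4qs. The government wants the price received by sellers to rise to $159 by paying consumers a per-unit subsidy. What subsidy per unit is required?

Required subsidy s = $30 per unit

At a seller price of 159, quantity supplied is -237.5 + 2.5·159 = 160.
Buyers absorb 160 only when they pay pb = 161 − 0.2·160 = 129.
s = ps − pb = 159 − 129 = 30.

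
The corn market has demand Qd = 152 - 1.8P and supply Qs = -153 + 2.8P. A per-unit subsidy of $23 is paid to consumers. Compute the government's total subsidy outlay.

Government cost = $1330.6

Pre-subsidy: 152 - 1.8P = -153 + 2.8P gives P* = 1525/23, Q* = 751/23.
With the rebate, buyers effectively pay Pb = Ps − 23, where Ps is the price sellers receive.
Demand in terms of Ps becomes Qd = 152 − 1.8(Ps − 23) = 193.4 - 1.8Ps. Setting this equal to supply: 193.4 - 1.8Ps = -153 + 2.8Ps, so Ps = 1732/23.
Buyers pay Pb = 1732/23 − 23 = 1203/23; Q' = -153 + 2.8·(1732/23) = 6653/115.
Government outlay = subsidy × quantity = 23 × 6653/115 = 1330.6.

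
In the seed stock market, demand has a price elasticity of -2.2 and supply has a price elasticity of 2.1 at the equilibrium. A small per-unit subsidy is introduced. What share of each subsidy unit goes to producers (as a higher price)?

Producer share = 22/43

For a small subsidy around the equilibrium, the benefit split depends on the relative slopes, which at a point are proportional to the elasticities.
Buyer share = εs/(εs + |εd|) = 2.1/(2.1 + 2.2) = 21/43; seller share = |εd|/(εs + |εd|) = 22/43.
So producers capture 22/43 of the subsidy.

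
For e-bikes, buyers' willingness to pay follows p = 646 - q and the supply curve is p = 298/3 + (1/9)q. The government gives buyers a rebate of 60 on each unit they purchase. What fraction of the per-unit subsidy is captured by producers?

Producer share = 0.1

Pre-subsidy: 646 - q = 298/3 + (1/9)q gives q* = 492 and p* = 154.
With the rebate, buyers effectively pay pb = ps − 60, where ps is the price sellers receive.
On the curves, pb = 646 - q and ps = 298/3 + (1/9)q; the wedge ps − pb = 60 gives 298/3 + (1/9)q − (646 - q) = 60, so q' = 546.
Then pb = 646 − 1·546 = 100 and ps = 298/3 + (1/9)·546 = 160.
Buyers' price falls by p* − pb = 154 − 100 = 54; sellers' price rises by ps − p* = 160 − 154 = 6.
So producers capture 6/60 = 0.1 of each unit of subsidy.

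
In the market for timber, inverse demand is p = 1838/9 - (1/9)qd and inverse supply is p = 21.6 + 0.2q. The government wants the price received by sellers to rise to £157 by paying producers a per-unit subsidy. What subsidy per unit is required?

At a seller price of 157, quantity supplied is -108 + 5·157 = 677.
Buyers absorb 677 only when they pay pb = 1838/9 − (1/9)·677 = 129.
s = ps − pb = 157 − 129 = 28.

Required subsidy s = £28 per unit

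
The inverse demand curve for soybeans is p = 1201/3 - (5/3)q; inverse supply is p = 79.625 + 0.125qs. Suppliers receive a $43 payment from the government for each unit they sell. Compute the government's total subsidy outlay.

Pre-subsidy: 1201/3 - (5/3)q = 79.625 + 0.125q gives q* = 179 and p* = 102.
With the subsidy, sellers receive ps = pb + 43 for each unit, where pb is the price buyers pay.
On the curves, pb = 1201/3 - (5/3)q and ps = 79.625 + 0.125q; the wedge ps − pb = 43 gives 79.625 + 0.125q − (1201/3 - (5/3)q) = 43, so q' = 203.
Then pb = 1201/3 − (5/3)·203 = 62 and ps = 79.625 + 0.125·203 = 105.
Government outlay = subsidy × quantity = 43 × 203 = 8729.

Government cost = $8729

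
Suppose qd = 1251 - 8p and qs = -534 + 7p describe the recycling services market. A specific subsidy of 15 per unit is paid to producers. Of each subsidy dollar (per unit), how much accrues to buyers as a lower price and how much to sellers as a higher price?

Buyers gain 7 per unit; sellers gain 8 per unit

Pre-subsidy: 1251 - 8p = -534 + 7p gives p* = 119, q* = 299.
With the subsidy, sellers receive ps = pb + 15 for each unit, where pb is the price buyers pay.
Supply in terms of pb becomes qs = -534 + 7(pb + 15) = -429 + 7pb. Setting this equal to demand: 1251 - 8pb = -429 + 7pb, so pb = 112.
Sellers receive ps = 112 + 15 = 127; q' = 1251 − 8·112 = 355.
Buyers' price falls by p* − pb = 119 − 112 = 7; sellers' price rises by ps − p* = 127 − 119 = 8.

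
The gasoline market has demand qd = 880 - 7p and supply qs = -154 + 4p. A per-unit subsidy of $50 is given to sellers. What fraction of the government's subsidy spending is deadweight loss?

Pre-subsidy: 880 - 7p = -154 + 4p gives p* = 94, q* = 222.
With the subsidy, sellers receive ps = pb + 50 for each unit, where pb is the price buyers pay.
Supply in terms of pb becomes qs = -154 + 4(pb + 50) = 46 + 4pb. Setting this equal to demand: 880 - 7pb = 46 + 4pb, so pb = 834/11.
Sellers receive ps = 834/11 + 50 = 1384/11; q' = 880 − 7·(834/11) = 3842/11.
ΔCS = ½(222 + 3842/11)(94 − 834/11) = 628400/121; ΔPS = ½(222 + 3842/11)(1384/11 − 94) = 1099700/121.
Government spending = 50 × 3842/11 = 192100/11.
DWL = ½ × 50 × (3842/11 − 222) = 35000/11; fraction = (35000/11) / (192100/11) = 350/1921.

DWL / government spending = 350/1921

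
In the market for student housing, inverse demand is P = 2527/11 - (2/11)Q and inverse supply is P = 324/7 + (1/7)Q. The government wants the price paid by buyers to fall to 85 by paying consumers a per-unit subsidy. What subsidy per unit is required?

Required subsidy s = 75 per unit

At a buyer price of 85, quantity demanded is 1263.5 − 5.5·85 = 796.
Sellers supply 796 only when they receive Ps = 324/7 + (1/7)·796 = 160.
s = Ps − Pb = 160 − 85 = 75.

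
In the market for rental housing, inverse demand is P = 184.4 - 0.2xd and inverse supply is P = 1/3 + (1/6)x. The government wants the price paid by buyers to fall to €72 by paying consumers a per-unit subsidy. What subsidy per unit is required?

Required subsidy s = €22 per unit

At a buyer price of 72, quantity demanded is 922 − 5·72 = 562.
Sellers supply 562 only when they receive Ps = 1/3 + (1/6)·562 = 94.
s = Ps − Pb = 94 − 72 = 22.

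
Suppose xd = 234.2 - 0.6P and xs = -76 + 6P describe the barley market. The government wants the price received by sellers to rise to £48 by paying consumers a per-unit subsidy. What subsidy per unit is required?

Required subsidy s = £11 per unit

At a seller price of 48, quantity supplied is -76 + 6·48 = 212.
Buyers absorb 212 only when they pay Pb with 234.2 − 0.6·Pb = 212, i.e. Pb = 37.
s = Ps − Pb = 48 − 37 = 11.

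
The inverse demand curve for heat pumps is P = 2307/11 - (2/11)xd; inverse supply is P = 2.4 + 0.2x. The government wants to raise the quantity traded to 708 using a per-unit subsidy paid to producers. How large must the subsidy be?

At x = 708, from the demand curve buyers pay Pb = 2307/11 − (2/11)·708 = 81; from the supply curve sellers need Ps = 2.4 + 0.2·708 = 144.
The subsidy must fill the gap: s = Ps − Pb = 144 − 81 = 63.

Required subsidy s = 63 per unit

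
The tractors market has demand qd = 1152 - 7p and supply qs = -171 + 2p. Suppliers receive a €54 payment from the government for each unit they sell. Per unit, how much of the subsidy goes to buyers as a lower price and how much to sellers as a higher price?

Buyers gain €12 per unit; sellers gain €42 per unit

Pre-subsidy: 1152 - 7p = -171 + 2p gives p* = 147, q* = 123.
With the subsidy, sellers receive ps = pb + 54 for each unit, where pb is the price buyers pay.
Supply in terms of pb becomes qs = -171 + 2(pb + 54) = -63 + 2pb. Setting this equal to demand: 1152 - 7pb = -63 + 2pb, so pb = 135.
Sellers receive ps = 135 + 54 = 189; q' = 1152 − 7·135 = 207.
Buyers' price falls by p* − pb = 147 − 135 = 12; sellers' price rises by ps − p* = 189 − 147 = 42.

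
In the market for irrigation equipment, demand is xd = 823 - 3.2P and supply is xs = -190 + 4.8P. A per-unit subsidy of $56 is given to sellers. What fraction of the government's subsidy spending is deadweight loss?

Pre-subsidy: 823 - 3.2P = -190 + 4.8P gives P* = 126.625, x* = 417.8.
With the subsidy, sellers receive Ps = Pb + 56 for each unit, where Pb is the price buyers pay.
Supply in terms of Pb becomes xs = -190 + 4.8(Pb + 56) = 78.8 + 4.8Pb. Setting this equal to demand: 823 - 3.2Pb = 78.8 + 4.8Pb, so Pb = 93.025.
Sellers receive Ps = 93.025 + 56 = 149.025; x' = 823 − 3.2·93.025 = 525.32.
ΔCS = ½(417.8 + 525.32)(126.625 − 93.025) = 15844.416; ΔPS = ½(417.8 + 525.32)(149.025 − 126.625) = 10562.944.
Government spending = 56 × 525.32 = 29417.92.
DWL = ½ × 56 × (525.32 − 417.8) = 3010.56; fraction = 3010.56 / 29417.92 = 1344/13133.

DWL / government spending = 1344/13133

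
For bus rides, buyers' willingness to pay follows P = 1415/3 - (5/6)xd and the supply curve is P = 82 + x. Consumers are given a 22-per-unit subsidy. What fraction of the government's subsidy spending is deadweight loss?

Pre-subsidy: 1415/3 - (5/6)x = 82 + x gives x* = 2338/11 and P* = 3240/11.
With the rebate, buyers effectively pay Pb = Ps − 22, where Ps is the price sellers receive.
On the curves, Pb = 1415/3 - (5/6)x and Ps = 82 + x; the wedge Ps − Pb = 22 gives 82 + x − (1415/3 - (5/6)x) = 22, so x' = 2470/11.
Then Pb = 1415/3 − (5/6)·(2470/11) = 3130/11 and Ps = 82 + 1·(2470/11) = 3372/11.
ΔCS = ½(2338/11 + 2470/11)(3240/11 − 3130/11) = 24040/11; ΔPS = ½(2338/11 + 2470/11)(3372/11 − 3240/11) = 28848/11.
Government spending = 22 × 2470/11 = 4940.
DWL = ½ × 22 × (2470/11 − 2338/11) = 132; fraction = 132 / 4940 = 33/1235.

DWL / government spending = 33/1235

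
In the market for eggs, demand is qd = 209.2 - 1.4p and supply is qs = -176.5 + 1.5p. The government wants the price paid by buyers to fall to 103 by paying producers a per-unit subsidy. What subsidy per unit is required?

At a buyer price of 103, quantity demanded is 209.2 − 1.4·103 = 65.
Sellers supply 65 only when they receive ps with -176.5 + 1.5·ps = 65, i.e. ps = 161.
s = ps − pb = 161 − 103 = 58.

Required subsidy s = 58 per unit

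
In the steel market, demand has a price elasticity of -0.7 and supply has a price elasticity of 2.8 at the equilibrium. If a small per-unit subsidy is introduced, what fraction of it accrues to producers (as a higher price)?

Producer share = 0.2

For a small subsidy around the equilibrium, the benefit split depends on the relative slopes, which at a point are proportional to the elasticities.
Buyer share = εs/(εs + |εd|) = 2.8/(2.8 + 0.7) = 0.8; seller share = |εd|/(εs + |εd|) = 0.2.
So producers capture 0.2 of the subsidy.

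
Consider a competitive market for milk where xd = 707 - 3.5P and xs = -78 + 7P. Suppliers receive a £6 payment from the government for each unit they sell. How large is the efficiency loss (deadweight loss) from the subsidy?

Deadweight loss = £42

Pre-subsidy: 707 - 3.5P = -78 + 7P gives P* = 1570/21, x* = 1336/3.
With the subsidy, sellers receive Ps = Pb + 6 for each unit, where Pb is the price buyers pay.
Supply in terms of Pb becomes xs = -78 + 7(Pb + 6) = -36 + 7Pb. Setting this equal to demand: 707 - 3.5Pb = -36 + 7Pb, so Pb = 1486/21.
Sellers receive Ps = 1486/21 + 6 = 1612/21; x' = 707 − 3.5·(1486/21) = 1378/3.
The subsidy expands output by 1378/3 − 1336/3 = 14 past the efficient level; on those units the gap between marginal cost and willingness to pay runs from 0 up to 6.
DWL = ½ × 6 × 14 = 42.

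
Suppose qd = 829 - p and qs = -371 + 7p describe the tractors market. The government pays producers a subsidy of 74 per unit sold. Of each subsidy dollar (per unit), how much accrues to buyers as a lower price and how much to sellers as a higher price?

Pre-subsidy: 829 - p = -371 + 7p gives p* = 150, q* = 679.
With the subsidy, sellers receive ps = pb + 74 for each unit, where pb is the price buyers pay.
Supply in terms of pb becomes qs = -371 + 7(pb + 74) = 147 + 7pb. Setting this equal to demand: 829 - pb = 147 + 7pb, so pb = 85.25.
Sellers receive ps = 85.25 + 74 = 159.25; q' = 829 − 1·85.25 = 743.75.
Buyers' price falls by p* − pb = 150 − 85.25 = 64.75; sellers' price rises by ps − p* = 159.25 − 150 = 9.25.

Buyers gain 64.75 per unit; sellers gain 9.25 per unit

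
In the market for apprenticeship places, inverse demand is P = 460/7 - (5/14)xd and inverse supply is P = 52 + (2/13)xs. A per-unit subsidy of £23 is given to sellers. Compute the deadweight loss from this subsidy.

Deadweight loss = 48139/93

Pre-subsidy: 460/7 - (5/14)x = 52 + (2/13)x gives x* = 832/31 and P* = 1740/31.
With the subsidy, sellers receive Ps = Pb + 23 for each unit, where Pb is the price buyers pay.
On the curves, Pb = 460/7 - (5/14)x and Ps = 52 + (2/13)x; the wedge Ps − Pb = 23 gives 52 + (2/13)x − (460/7 - (5/14)x) = 23, so x' = 6682/93.
Then Pb = 460/7 − (5/14)·(6682/93) = 3725/93 and Ps = 52 + (2/13)·(6682/93) = 5864/93.
The subsidy expands output by 6682/93 − 832/31 = 4186/93 past the efficient level; on those units the gap between marginal cost and willingness to pay runs from 0 up to 23.
DWL = ½ × 23 × 4186/93 = 48139/93.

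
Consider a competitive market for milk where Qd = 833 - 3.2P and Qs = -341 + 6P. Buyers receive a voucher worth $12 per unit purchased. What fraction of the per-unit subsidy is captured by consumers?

Consumer share = 15/23

Pre-subsidy: 833 - 3.2P = -341 + 6P gives P* = 2935/23, Q* = 9767/23.
With the rebate, buyers effectively pay Pb = Ps − 12, where Ps is the price sellers receive.
Demand in terms of Ps becomes Qd = 833 − 3.2(Ps − 12) = 871.4 - 3.2Ps. Setting this equal to supply: 871.4 - 3.2Ps = -341 + 6Ps, so Ps = 3031/23.
Buyers pay Pb = 3031/23 − 12 = 2755/23; Q' = -341 + 6·(3031/23) = 10343/23.
Buyers' price falls by P* − Pb = 2935/23 − 2755/23 = 180/23; sellers' price rises by Ps − P* = 3031/23 − 2935/23 = 96/23.
So consumers capture (180/23)/12 = 15/23 of each unit of subsidy.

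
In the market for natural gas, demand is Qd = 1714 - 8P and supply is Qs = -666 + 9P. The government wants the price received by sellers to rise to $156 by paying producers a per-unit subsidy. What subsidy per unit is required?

At a seller price of 156, quantity supplied is -666 + 9·156 = 738.
Buyers absorb 738 only when they pay Pb with 1714 − 8·Pb = 738, i.e. Pb = 122.
s = Ps − Pb = 156 − 122 = 34.

Required subsidy s = $34 per unit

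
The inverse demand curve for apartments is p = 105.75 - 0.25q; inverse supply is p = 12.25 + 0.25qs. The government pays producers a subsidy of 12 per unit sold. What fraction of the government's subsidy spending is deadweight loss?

DWL / government spending = 12/211

Pre-subsidy: 105.75 - 0.25q = 12.25 + 0.25q gives q* = 187 and p* = 59.
With the subsidy, sellers receive ps = pb + 12 for each unit, where pb is the price buyers pay.
On the curves, pb = 105.75 - 0.25q and ps = 12.25 + 0.25q; the wedge ps − pb = 12 gives 12.25 + 0.25q − (105.75 - 0.25q) = 12, so q' = 211.
Then pb = 105.75 − 0.25·211 = 53 and ps = 12.25 + 0.25·211 = 65.
ΔCS = ½(187 + 211)(59 − 53) = 1194; ΔPS = ½(187 + 211)(65 − 59) = 1194.
Government spending = 12 × 211 = 2532.
DWL = ½ × 12 × (211 − 187) = 144; fraction = 144 / 2532 = 12/211.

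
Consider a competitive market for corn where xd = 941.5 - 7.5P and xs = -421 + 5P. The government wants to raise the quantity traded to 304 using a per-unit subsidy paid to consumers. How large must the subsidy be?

At x = 304, invert demand for the buyer price: Pb = (941.5 − 304)/7.5 = 85; invert supply for the seller price: Ps = (304 − (-421))/5 = 145.
The subsidy must fill the gap: s = Ps − Pb = 145 − 85 = 60.

Required subsidy s = 60 per unit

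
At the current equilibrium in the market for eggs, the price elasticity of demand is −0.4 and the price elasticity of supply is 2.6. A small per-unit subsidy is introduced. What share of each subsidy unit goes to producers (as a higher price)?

For a small subsidy around the equilibrium, the benefit split depends on the relative slopes, which at a point are proportional to the elasticities.
Buyer share = εs/(εs + |εd|) = 2.6/(2.6 + 0.4) = 13/15; seller share = |εd|/(εs + |εd|) = 2/15.
So producers capture 2/15 of the subsidy.

Producer share = 2/15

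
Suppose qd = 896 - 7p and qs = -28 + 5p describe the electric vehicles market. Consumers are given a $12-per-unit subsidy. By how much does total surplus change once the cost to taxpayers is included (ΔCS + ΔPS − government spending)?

Pre-subsidy: 896 - 7p = -28 + 5p gives p* = 77, q* = 357.
With the rebate, buyers effectively pay pb = ps − 12, where ps is the price sellers receive.
Demand in terms of ps becomes qd = 896 − 7(ps − 12) = 980 - 7ps. Setting this equal to supply: 980 - 7ps = -28 + 5ps, so ps = 84.
Buyers pay pb = 84 − 12 = 72; q' = -28 + 5·84 = 392.
ΔCS = ½(357 + 392)(77 − 72) = 1872.5; ΔPS = ½(357 + 392)(84 − 77) = 2621.5.
Government spending = 12 × 392 = 4704.
Net change = 1872.5 + 2621.5 − 4704 = -210. The loss equals the DWL triangle ½·12·35.

Net change in total surplus = -$210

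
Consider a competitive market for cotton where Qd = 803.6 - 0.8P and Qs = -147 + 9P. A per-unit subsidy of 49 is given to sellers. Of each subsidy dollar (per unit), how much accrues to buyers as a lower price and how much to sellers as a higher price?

Buyers gain 45 per unit; sellers gain 4 per unit

Pre-subsidy: 803.6 - 0.8P = -147 + 9P gives P* = 97, Q* = 726.
With the subsidy, sellers receive Ps = Pb + 49 for each unit, where Pb is the price buyers pay.
Supply in terms of Pb becomes Qs = -147 + 9(Pb + 49) = 294 + 9Pb. Setting this equal to demand: 803.6 - 0.8Pb = 294 + 9Pb, so Pb = 52.
Sellers receive Ps = 52 + 49 = 101; Q' = 803.6 − 0.8·52 = 762.
Buyers' price falls by P* − Pb = 97 − 52 = 45; sellers' price rises by Ps − P* = 101 − 97 = 4.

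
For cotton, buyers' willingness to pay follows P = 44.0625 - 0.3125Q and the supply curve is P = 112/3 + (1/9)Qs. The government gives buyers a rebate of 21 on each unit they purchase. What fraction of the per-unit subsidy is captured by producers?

Pre-subsidy: 44.0625 - 0.3125Q = 112/3 + (1/9)Q gives Q* = 969/61 and P* = 2385/61.
With the rebate, buyers effectively pay Pb = Ps − 21, where Ps is the price sellers receive.
On the curves, Pb = 44.0625 - 0.3125Q and Ps = 112/3 + (1/9)Q; the wedge Ps − Pb = 21 gives 112/3 + (1/9)Q − (44.0625 - 0.3125Q) = 21, so Q' = 3993/61.
Then Pb = 44.0625 − 0.3125·(3993/61) = 1440/61 and Ps = 112/3 + (1/9)·(3993/61) = 2721/61.
Buyers' price falls by P* − Pb = 2385/61 − 1440/61 = 945/61; sellers' price rises by Ps − P* = 2721/61 − 2385/61 = 336/61.
So producers capture (336/61)/21 = 16/61 of each unit of subsidy.

Producer share = 16/61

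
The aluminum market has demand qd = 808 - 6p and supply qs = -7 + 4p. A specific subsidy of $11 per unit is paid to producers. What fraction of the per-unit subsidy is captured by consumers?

Pre-subsidy: 808 - 6p = -7 + 4p gives p* = 81.5, q* = 319.
With the subsidy, sellers receive ps = pb + 11 for each unit, where pb is the price buyers pay.
Supply in terms of pb becomes qs = -7 + 4(pb + 11) = 37 + 4pb. Setting this equal to demand: 808 - 6pb = 37 + 4pb, so pb = 77.1.
Sellers receive ps = 77.1 + 11 = 88.1; q' = 808 − 6·77.1 = 345.4.
Buyers' price falls by p* − pb = 81.5 − 77.1 = 4.4; sellers' price rises by ps − p* = 88.1 − 81.5 = 6.6.
So consumers capture 4.4/11 = 0.4 of each unit of subsidy.

Consumer share = 0.4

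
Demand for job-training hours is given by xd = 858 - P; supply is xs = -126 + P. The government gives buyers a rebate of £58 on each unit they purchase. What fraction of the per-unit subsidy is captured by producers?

Pre-subsidy: 858 - P = -126 + P gives P* = 492, x* = 366.
With the rebate, buyers effectively pay Pb = Ps − 58, where Ps is the price sellers receive.
Demand in terms of Ps becomes xd = 858 − 1(Ps − 58) = 916 - Ps. Setting this equal to supply: 916 - Ps = -126 + Ps, so Ps = 521.
Buyers pay Pb = 521 − 58 = 463; x' = -126 + 1·521 = 395.
Buyers' price falls by P* − Pb = 492 − 463 = 29; sellers' price rises by Ps − P* = 521 − 492 = 29.
So producers capture 29/58 = 0.5 of each unit of subsidy.

Producer share = 0.5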